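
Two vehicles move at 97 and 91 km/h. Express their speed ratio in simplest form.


Ratio = 97:91
GCD = 1
Simplified = 97:91
Time ratio (same distance) = 91:97
Speed ratio = 97:91

97:91


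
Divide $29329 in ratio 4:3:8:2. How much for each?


Total parts = 4 + 3 + 8 + 2 = 17
Part 1: 29329 × 4/17 = 6900.94
Part 2: 29329 × 3/17 = 5175.71
Part 3: 29329 × 8/17 = 13801.88
Part 4: 29329 × 2/17 = 3450.47
= Part 1: $6900.94, Part 2: $5175.71, Part 3: $13801.88, Part 4: $3450.47

Part 1: $6900.94, Part 2: $5175.71, Part 3: $13801.88, Part 4: $3450.47


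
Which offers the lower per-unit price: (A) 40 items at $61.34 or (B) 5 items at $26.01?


Deal A: $61.34/40 = $1.5335/unit
Deal B: $26.01/5 = $5.2020/unit
A is cheaper per unit
= Deal A

Deal A


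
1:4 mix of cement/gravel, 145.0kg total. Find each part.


Total parts = 1 + 4 = 5
cement: 145.0 × 1/5 = 29.0kg
gravel: 145.0 × 4/5 = 116.0kg
= 29.0kg and 116.0kg

29.0kg and 116.0kg


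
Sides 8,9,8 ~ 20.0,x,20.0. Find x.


Scale factor = 20.0/8 = 2.5
Missing side = 9 × 2.5
= 22.5

22.5


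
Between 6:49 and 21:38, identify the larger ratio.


6/49 = 0.1224
21/38 = 0.5526
0.1224 < 0.5526, so 6:49 is less
= 21:38

21:38


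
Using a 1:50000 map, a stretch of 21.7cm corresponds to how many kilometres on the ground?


Real distance = map distance × scale
= 21.7cm × 50000
= 1085000 cm = 10850.0 m
= 10.850 km

10.850 km


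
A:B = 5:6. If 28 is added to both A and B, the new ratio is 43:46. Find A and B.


Let A = 5k, B = 6k.
(5k + 28) / (6k + 28) = 43/46
Cross-multiply: 46(5k + 28) = 43(6k + 28)
230k + 1288 = 258k + 1204
230k - 258k = 1204 - 1288
-28k = -84
k = -84/-28 = 3
A = 5×3 = 15, B = 6×3 = 18
= A = 15, B = 18

A = 15, B = 18


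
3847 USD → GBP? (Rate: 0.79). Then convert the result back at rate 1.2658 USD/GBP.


Amount × rate = 3847 × 0.79 = 3039.13 GBP
Round-trip: 3039.13 × 1.2658 = 3846.93 USD
= 3039.13 GBP, then 3846.93 USD

3039.13 GBP, then 3846.93 USD


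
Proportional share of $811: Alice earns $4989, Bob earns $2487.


Total income = 4989 + 2487 = $7476
Alice: $811 × 4989/7476 = $541.21
Bob: $811 × 2487/7476 = $269.79
= Alice: $541.21, Bob: $269.79

Alice: $541.21, Bob: $269.79


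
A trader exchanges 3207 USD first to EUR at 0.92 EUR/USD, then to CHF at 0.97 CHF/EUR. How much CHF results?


Step 1: 3207 USD × 0.92 = 2950.44 EUR
Step 2: 2950.44 EUR × 0.97 = 2861.93 CHF
Implied rate USD→CHF = 0.92 × 0.97 = 0.8924
= 2861.93 CHF

2861.93 CHF


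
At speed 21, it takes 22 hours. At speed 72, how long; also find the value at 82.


Inverse proportion: x × y = constant
k = 21 × 22 = 462
At x=72: k/72 = 6.42
At x=82: k/82 = 5.63
= 6.42 and 5.63

6.42 and 5.63


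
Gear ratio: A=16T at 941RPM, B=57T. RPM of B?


Gear ratio = 16:57 = 16:57
RPM_B = RPM_A × (teeth_A / teeth_B)
= 941 × (16/57)
= 264.1 RPM

264.1 RPM


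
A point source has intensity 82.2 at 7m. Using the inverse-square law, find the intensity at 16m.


I₁d₁² = I₂d₂²
I₂ = I₁ × (d₁/d₂)²
= 82.2 × (7/16)²
= 82.2 × 49/256
= 4027.8/256
≈ 15.7336

15.7336


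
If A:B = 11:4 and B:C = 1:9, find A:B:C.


Match B: multiply A:B by 1 → 11:4
Multiply B:C by 4 → 4:36
Combined: 11:4:36
GCD = 1
= 11:4:36

11:4:36


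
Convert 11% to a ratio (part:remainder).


11% means 11 parts out of 100; remainder = 89
Part : remainder = 11:89
GCD = 1
= 11:89

11:89


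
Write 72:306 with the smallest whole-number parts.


GCD(72, 306) = 18
72/18 : 306/18
= 4:17

4:17


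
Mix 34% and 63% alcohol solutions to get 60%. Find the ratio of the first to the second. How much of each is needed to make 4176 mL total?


Let x parts of 34% mix with y parts of 63%.
34x + 63y = 60(x + y)
34x + 63y = 60x + 60y
x(34 - 60) = y(60 - 63)
x/y = (63 - 60)/(60 - 34) = 3/26
Simplify: 3:26
Total parts = 29; one part = 4176/29 = 144.00 mL
34% solution: 3×144.00 = 432.00 mL
63% solution: 26×144.00 = 3744.00 mL
= ratio 3:26; 432.00 mL and 3744.00 mL

ratio 3:26; 432.00 mL and 3744.00 mL


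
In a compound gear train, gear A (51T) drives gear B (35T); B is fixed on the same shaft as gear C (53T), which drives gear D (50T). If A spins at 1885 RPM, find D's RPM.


Stage 1: RPM_B = RPM_A × t_A/t_B = 1885 × 51/35 = 96135/35 ≈ 2746.71
B and C share a shaft → RPM_C = RPM_B
Stage 2: RPM_D = RPM_C × t_C/t_D = RPM_A × (t_A×t_C)/(t_B×t_D)
Overall ratio = (51×53)/(35×50) = 2703/1750
RPM_D = 1885 × 2703/1750 = 5095155/1750
≈ 2911.52 RPM

2911.52 RPM


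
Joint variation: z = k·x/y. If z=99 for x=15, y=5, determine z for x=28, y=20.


z = k·x/y
Solve for k using the known point: k = z·y/x = 99×5/15 = 495/15 = 33.0000
Now evaluate at x=28, y=20:
z = k × 28 / 20 = (495 × 28) / (15 × 20) = 13860/300
= 46.2000

46.2000


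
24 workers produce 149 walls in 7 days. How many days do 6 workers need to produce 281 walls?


Days ∝ work / workers, so d₂ = d₁ × (m₁/m₂) × (w₂/w₁)
Workers factor (inverse): 24/6 = 4.0000
Work factor (direct): 281/149 ≈ 1.8859
d₂ = 7 × 24/6 × 281/149 = (7 × 24 × 281) / (6 × 149) = 47208/894
≈ 52.81 days

52.81 days


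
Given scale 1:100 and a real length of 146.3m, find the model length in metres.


Model size = real / scale
= 146.3 / 100
= 1.4630 m

1.4630 m


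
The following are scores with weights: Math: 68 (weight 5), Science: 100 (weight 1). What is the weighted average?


Numerator = 68×5 + 100×1
= 340 + 100
= 440
Total weight = 6
Weighted avg = 440/6
= 73.33

73.33


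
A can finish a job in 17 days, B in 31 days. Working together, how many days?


Rate of A = 1/17 per day
Rate of B = 1/31 per day
Combined rate = 1/17 + 1/31 = 48/527 ≈ 0.0911 per day
Days = 1 / combined rate = 527/48
≈ 10.98 days

10.98 days


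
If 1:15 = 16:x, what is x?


Cross multiply: 1 × x = 15 × 16
1x = 240
x = 240 / 1
= 240.00

240.00


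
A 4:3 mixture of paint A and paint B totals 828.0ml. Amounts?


Total parts = 4 + 3 = 7
paint A: 828.0 × 4/7 = 473.1ml
paint B: 828.0 × 3/7 = 354.9ml
= 473.1ml and 354.9ml

473.1ml and 354.9ml


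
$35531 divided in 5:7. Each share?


Total parts = 5 + 7 = 12
Part 1: 35531 × 5/12 = 14804.58
Part 2: 35531 × 7/12 = 20726.42
= Part 1: $14804.58, Part 2: $20726.42

Part 1: $14804.58, Part 2: $20726.42


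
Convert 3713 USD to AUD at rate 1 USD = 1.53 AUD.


Amount × rate = 3713 × 1.53
= 5680.89 AUD

5680.89 AUD


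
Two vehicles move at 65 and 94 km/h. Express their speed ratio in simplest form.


Ratio = 65:94
GCD = 1
Simplified = 65:94
Time ratio (same distance) = 94:65
Speed ratio = 65:94

65:94


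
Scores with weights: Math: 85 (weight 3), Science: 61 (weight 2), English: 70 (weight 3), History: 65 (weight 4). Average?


Numerator = 85×3 + 61×2 + 70×3 + 65×4
= 255 + 122 + 210 + 260
= 847
Total weight = 12
Weighted avg = 847/12
= 70.58

70.58


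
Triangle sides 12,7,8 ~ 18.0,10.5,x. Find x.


Scale factor = 18.0/12 = 1.5
Missing side = 8 × 1.5
= 12.0

12.0


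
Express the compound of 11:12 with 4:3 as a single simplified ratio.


Compound ratio = (11×4) : (12×3)
= 44:36
GCD = 4
= 11:9

11:9


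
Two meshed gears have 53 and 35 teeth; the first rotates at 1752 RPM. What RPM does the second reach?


Gear ratio = 53:35 = 53:35
RPM_B = RPM_A × (teeth_A / teeth_B)
= 1752 × (53/35)
= 2653.0 RPM

2653.0 RPM


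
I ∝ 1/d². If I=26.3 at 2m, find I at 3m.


I₁d₁² = I₂d₂²
I₂ = I₁ × (d₁/d₂)²
= 26.3 × (2/3)²
= 26.3 × 4/9
= 105.2/9
≈ 11.6889

11.6889


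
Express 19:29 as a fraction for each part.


Total parts = 19 + 29 = 48
First part: 19/48 = 19/48
Second part: 29/48 = 29/48
= 19/48 and 29/48

19/48 and 29/48


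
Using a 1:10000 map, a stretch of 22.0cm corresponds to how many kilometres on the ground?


Real distance = map distance × scale
= 22.0cm × 10000
= 220000 cm = 2200.0 m
= 2.200 km

2.200 km


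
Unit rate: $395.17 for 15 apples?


Unit rate = total / quantity
= 395.17 / 15
= $26.34 per unit

$26.34 per unit


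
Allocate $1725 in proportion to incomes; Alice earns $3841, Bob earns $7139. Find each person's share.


Total income = 3841 + 7139 = $10980
Alice: $1725 × 3841/10980 = $603.44
Bob: $1725 × 7139/10980 = $1121.56
= Alice: $603.44, Bob: $1121.56

Alice: $603.44, Bob: $1121.56


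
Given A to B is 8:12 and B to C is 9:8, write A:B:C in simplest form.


Match B: multiply A:B by 9 → 72:108
Multiply B:C by 12 → 108:96
Combined: 72:108:96
GCD = 12
= 6:9:8

6:9:8


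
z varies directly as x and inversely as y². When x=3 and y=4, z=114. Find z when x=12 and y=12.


z = k·x/y²
Solve for k using the known point: k = z·y²/x = 114×16/3 = 1824/3 = 608.0000
Now evaluate at x=12, y=12:
z = k × 12 / 144 = (1824 × 12) / (3 × 144) = 21888/432
≈ 50.6667

50.6667


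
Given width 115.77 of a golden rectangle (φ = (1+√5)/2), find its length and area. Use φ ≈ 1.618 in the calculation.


φ = (1 + √5) / 2 ≈ 1.618
Length = width × φ = 115.77 × 1.618 = 187.31586
≈ 187.32
Area = width × length = 115.77 × 187.31586 = 21685.5571122 ≈ 21685.56
= Length: 187.32, Area: 21685.56

Length: 187.32, Area: 21685.56


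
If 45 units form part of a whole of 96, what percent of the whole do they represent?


Percentage = (part / whole) × 100
= (45 / 96) × 100
≈ 46.88%

46.88%


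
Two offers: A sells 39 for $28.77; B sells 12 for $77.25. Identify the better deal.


Deal A: $28.77/39 = $0.7377/unit
Deal B: $77.25/12 = $6.4375/unit
A is cheaper per unit
= Deal A

Deal A


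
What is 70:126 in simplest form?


GCD(70, 126) = 14
70/14 : 126/14
= 5:9

5:9


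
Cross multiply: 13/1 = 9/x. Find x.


Cross multiply: 13 × x = 1 × 9
13x = 9
x = 9 / 13
= 0.69

0.69


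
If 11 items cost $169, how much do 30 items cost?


Direct proportion: y/x = constant
k = 169/11 ≈ 15.3636
y₂ = k × 30 = 169 × 30 / 11 = 5070/11
≈ 460.91

460.91


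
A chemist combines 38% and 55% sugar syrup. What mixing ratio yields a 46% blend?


Let x parts of 38% mix with y parts of 55%.
38x + 55y = 46(x + y)
38x + 55y = 46x + 46y
x(38 - 46) = y(46 - 55)
x/y = (55 - 46)/(46 - 38) = 9/8
Simplify: 9:8
= 9:8

9:8


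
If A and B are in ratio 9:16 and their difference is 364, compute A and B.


Let A = 9k, B = 16k.
16k - 9k = 364
7k = 364 → k = 364/7 = 52
A = 9×52 = 468, B = 16×52 = 832
= A = 468, B = 832

A = 468, B = 832


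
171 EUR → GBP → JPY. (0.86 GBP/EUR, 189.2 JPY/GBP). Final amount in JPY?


Step 1: 171 EUR × 0.86 = 147.06 GBP
Step 2: 147.06 GBP × 189.2 = 27823.75 JPY
Implied rate EUR→JPY = 0.86 × 189.2 = 162.7120
= 27823.75 JPY

27823.75 JPY


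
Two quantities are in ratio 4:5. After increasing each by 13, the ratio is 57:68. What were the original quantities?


Let A = 4k, B = 5k.
(4k + 13) / (5k + 13) = 57/68
Cross-multiply: 68(4k + 13) = 57(5k + 13)
272k + 884 = 285k + 741
272k - 285k = 741 - 884
-13k = -143
k = -143/-13 = 11
A = 4×11 = 44, B = 5×11 = 55
= A = 44, B = 55

A = 44, B = 55


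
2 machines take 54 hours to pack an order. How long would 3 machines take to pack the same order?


Inverse proportion: x × y = constant
k = 2 × 54 = 108
y₂ = k / 3 = 108 / 3
= 36.00

36.00


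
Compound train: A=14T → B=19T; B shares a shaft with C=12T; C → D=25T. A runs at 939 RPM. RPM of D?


Stage 1: RPM_B = RPM_A × t_A/t_B = 939 × 14/19 = 13146/19 ≈ 691.89
B and C share a shaft → RPM_C = RPM_B
Stage 2: RPM_D = RPM_C × t_C/t_D = RPM_A × (t_A×t_C)/(t_B×t_D)
Overall ratio = (14×12)/(19×25) = 168/475
RPM_D = 939 × 168/475 = 157752/475
≈ 332.11 RPM

332.11 RPM


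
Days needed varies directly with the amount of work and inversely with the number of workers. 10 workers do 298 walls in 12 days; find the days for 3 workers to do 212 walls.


Days ∝ work / workers, so d₂ = d₁ × (m₁/m₂) × (w₂/w₁)
Workers factor (inverse): 10/3 ≈ 3.3333
Work factor (direct): 212/298 ≈ 0.7114
d₂ = 12 × 10/3 × 212/298 = (12 × 10 × 212) / (3 × 298) = 25440/894
≈ 28.46 days

28.46 days


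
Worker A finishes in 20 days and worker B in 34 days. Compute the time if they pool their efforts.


Rate of A = 1/20 per day
Rate of B = 1/34 per day
Combined rate = 1/20 + 1/34 = 54/680 ≈ 0.0794 per day
Days = 1 / combined rate = 680/54
≈ 12.59 days

12.59 days


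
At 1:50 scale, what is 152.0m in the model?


Model size = real / scale
= 152.0 / 50
= 3.0400 m

3.0400 m


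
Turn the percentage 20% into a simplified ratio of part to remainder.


20% means 20 parts out of 100; remainder = 80
Part : remainder = 20:80
GCD = 20
= 1:4

1:4


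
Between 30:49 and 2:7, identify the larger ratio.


30/49 = 0.6122
2/7 = 0.2857
0.6122 > 0.2857, so 30:49 is greater
= 30:49

30:49


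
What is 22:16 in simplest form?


GCD(22, 16) = 2
22/2 : 16/2
= 11:8

11:8


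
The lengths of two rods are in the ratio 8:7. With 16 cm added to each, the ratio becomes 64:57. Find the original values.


Let A = 8k, B = 7k.
(8k + 16) / (7k + 16) = 64/57
Cross-multiply: 57(8k + 16) = 64(7k + 16)
456k + 912 = 448k + 1024
456k - 448k = 1024 - 912
8k = 112
k = 112/8 = 14
A = 8×14 = 112, B = 7×14 = 98
= A = 112, B = 98

A = 112, B = 98


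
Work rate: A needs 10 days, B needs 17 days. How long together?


Rate of A = 1/10 per day
Rate of B = 1/17 per day
Combined rate = 1/10 + 1/17 = 27/170 ≈ 0.1588 per day
Days = 1 / combined rate = 170/27
≈ 6.30 days

6.30 days


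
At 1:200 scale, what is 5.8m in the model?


Model size = real / scale
= 5.8 / 200
= 0.0290 m

0.0290 m


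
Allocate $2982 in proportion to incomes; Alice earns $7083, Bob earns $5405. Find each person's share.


Total income = 7083 + 5405 = $12488
Alice: $2982 × 7083/12488 = $1691.34
Bob: $2982 × 5405/12488 = $1290.66
= Alice: $1691.34, Bob: $1290.66

Alice: $1691.34, Bob: $1290.66


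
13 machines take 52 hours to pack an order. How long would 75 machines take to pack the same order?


Inverse proportion: x × y = constant
k = 13 × 52 = 676
y₂ = k / 75 = 676 / 75
= 9.01

9.01


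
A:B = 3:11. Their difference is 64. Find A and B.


Let A = 3k, B = 11k.
11k - 3k = 64
8k = 64 → k = 64/8 = 8
A = 3×8 = 24, B = 11×8 = 88
= A = 24, B = 88

A = 24, B = 88


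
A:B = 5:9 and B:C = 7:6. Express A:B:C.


Match B: multiply A:B by 7 → 35:63
Multiply B:C by 9 → 63:54
Combined: 35:63:54
GCD = 1
= 35:63:54

35:63:54


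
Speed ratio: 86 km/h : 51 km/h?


Ratio = 86:51
GCD = 1
Simplified = 86:51
Time ratio (same distance) = 51:86
Speed ratio = 86:51

86:51


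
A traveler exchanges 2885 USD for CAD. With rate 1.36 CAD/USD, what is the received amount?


Amount × rate = 2885 × 1.36
= 3923.60 CAD

3923.60 CAD


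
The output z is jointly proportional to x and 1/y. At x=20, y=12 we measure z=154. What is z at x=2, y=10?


z = k·x/y
Solve for k using the known point: k = z·y/x = 154×12/20 = 1848/20 = 92.4000
Now evaluate at x=2, y=10:
z = k × 2 / 10 = (1848 × 2) / (20 × 10) = 3696/200
= 18.4800

18.4800


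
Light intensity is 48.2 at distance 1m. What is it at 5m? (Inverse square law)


I₁d₁² = I₂d₂²
I₂ = I₁ × (d₁/d₂)²
= 48.2 × (1/5)²
= 48.2 × 1/25
= 48.2/25
= 1.9280

1.9280


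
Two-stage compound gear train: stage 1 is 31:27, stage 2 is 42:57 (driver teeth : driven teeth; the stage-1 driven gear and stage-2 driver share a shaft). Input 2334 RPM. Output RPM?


Stage 1: RPM_B = RPM_A × t_A/t_B = 2334 × 31/27 = 72354/27 ≈ 2679.78
B and C share a shaft → RPM_C = RPM_B
Stage 2: RPM_D = RPM_C × t_C/t_D = RPM_A × (t_A×t_C)/(t_B×t_D)
Overall ratio = (31×42)/(27×57) = 1302/1539
RPM_D = 2334 × 1302/1539 = 3038868/1539
≈ 1974.57 RPM

1974.57 RPM


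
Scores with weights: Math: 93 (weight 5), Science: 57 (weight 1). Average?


Numerator = 93×5 + 57×1
= 465 + 57
= 522
Total weight = 6
Weighted avg = 522/6
= 87.00

87.00


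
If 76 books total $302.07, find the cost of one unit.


Unit rate = total / quantity
= 302.07 / 76
= $3.97 per unit

$3.97 per unit


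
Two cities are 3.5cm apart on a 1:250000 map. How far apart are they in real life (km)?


Real distance = map distance × scale
= 3.5cm × 250000
= 875000 cm = 8750.0 m
= 8.750 km

8.750 km


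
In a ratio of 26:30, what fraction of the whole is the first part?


Total parts = 26 + 30 = 56
First part: 26/56 = 13/28
= 13/28

13/28


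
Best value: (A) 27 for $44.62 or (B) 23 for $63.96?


Deal A: $44.62/27 = $1.6526/unit
Deal B: $63.96/23 = $2.7809/unit
A is cheaper per unit
= Deal A

Deal A


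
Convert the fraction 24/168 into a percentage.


Percentage = (part / whole) × 100
= (24 / 168) × 100
≈ 14.29%

14.29%


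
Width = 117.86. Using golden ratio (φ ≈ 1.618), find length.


φ = (1 + √5) / 2 ≈ 1.618
Length = width × φ = 117.86 × 1.618 = 190.69748
≈ 190.70

190.70


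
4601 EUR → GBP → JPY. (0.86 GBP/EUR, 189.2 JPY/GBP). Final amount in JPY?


Step 1: 4601 EUR × 0.86 = 3956.86 GBP
Step 2: 3956.86 GBP × 189.2 = 748637.91 JPY
Implied rate EUR→JPY = 0.86 × 189.2 = 162.7120
= 748637.91 JPY

748637.91 JPY


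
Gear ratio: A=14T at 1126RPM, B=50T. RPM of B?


Gear ratio = 14:50 = 7:25
RPM_B = RPM_A × (teeth_A / teeth_B)
= 1126 × (14/50)
= 315.3 RPM

315.3 RPM


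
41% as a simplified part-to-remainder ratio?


41% means 41 parts out of 100; remainder = 59
Part : remainder = 41:59
GCD = 1
= 41:59

41:59


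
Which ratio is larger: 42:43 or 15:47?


42/43 = 0.9767
15/47 = 0.3191
0.9767 > 0.3191, so 42:43 is greater
= 42:43

42:43


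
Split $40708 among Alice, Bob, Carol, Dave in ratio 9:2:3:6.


Total parts = 9 + 2 + 3 + 6 = 20
Alice: 40708 × 9/20 = 18318.60
Bob: 40708 × 2/20 = 4070.80
Carol: 40708 × 3/20 = 6106.20
Dave: 40708 × 6/20 = 12212.40
= Alice: $18318.60, Bob: $4070.80, Carol: $6106.20, Dave: $12212.40

Alice: $18318.60, Bob: $4070.80, Carol: $6106.20, Dave: $12212.40


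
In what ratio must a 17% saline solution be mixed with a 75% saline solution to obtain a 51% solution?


Let x parts of 17% mix with y parts of 75%.
17x + 75y = 51(x + y)
17x + 75y = 51x + 51y
x(17 - 51) = y(51 - 75)
x/y = (75 - 51)/(51 - 17) = 24/34
Simplify: 12:17
= 12:17

12:17


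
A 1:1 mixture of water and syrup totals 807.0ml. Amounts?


Total parts = 1 + 1 = 2
water: 807.0 × 1/2 = 403.5ml
syrup: 807.0 × 1/2 = 403.5ml
= 403.5ml and 403.5ml

403.5ml and 403.5ml


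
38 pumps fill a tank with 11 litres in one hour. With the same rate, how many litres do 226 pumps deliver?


Direct proportion: y/x = constant
k = 11/38 ≈ 0.2895
y₂ = k × 226 = 11 × 226 / 38 = 2486/38
≈ 65.42

65.42


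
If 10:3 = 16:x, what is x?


Cross multiply: 10 × x = 3 × 16
10x = 48
x = 48 / 10
= 4.80

4.80


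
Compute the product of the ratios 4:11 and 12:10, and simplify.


Compound ratio = (4×12) : (11×10)
= 48:110
GCD = 2
= 24:55

24:55


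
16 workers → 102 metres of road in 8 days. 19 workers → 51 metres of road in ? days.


Days ∝ work / workers, so d₂ = d₁ × (m₁/m₂) × (w₂/w₁)
Workers factor (inverse): 16/19 ≈ 0.8421
Work factor (direct): 51/102 = 0.5000
d₂ = 8 × 16/19 × 51/102 = (8 × 16 × 51) / (19 × 102) = 6528/1938
≈ 3.37 days

3.37 days


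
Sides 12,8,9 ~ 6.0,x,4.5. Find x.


Scale factor = 6.0/12 = 0.5
Missing side = 8 × 0.5
= 4.0

4.0


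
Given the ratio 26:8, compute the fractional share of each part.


Total parts = 26 + 8 = 34
First part: 26/34 = 13/17
Second part: 8/34 = 4/17
= 13/17 and 4/17

13/17 and 4/17


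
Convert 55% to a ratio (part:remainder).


55% means 55 parts out of 100; remainder = 45
Part : remainder = 55:45
GCD = 5
= 11:9

11:9


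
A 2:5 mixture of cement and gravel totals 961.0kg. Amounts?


Total parts = 2 + 5 = 7
cement: 961.0 × 2/7 = 274.6kg
gravel: 961.0 × 5/7 = 686.4kg
= 274.6kg and 686.4kg

274.6kg and 686.4kg


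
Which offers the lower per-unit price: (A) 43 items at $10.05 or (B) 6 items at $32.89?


Deal A: $10.05/43 = $0.2337/unit
Deal B: $32.89/6 = $5.4817/unit
A is cheaper per unit
= Deal A

Deal A


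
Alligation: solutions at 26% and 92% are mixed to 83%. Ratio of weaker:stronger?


Let x parts of 26% mix with y parts of 92%.
26x + 92y = 83(x + y)
26x + 92y = 83x + 83y
x(26 - 83) = y(83 - 92)
x/y = (92 - 83)/(83 - 26) = 9/57
Simplify: 3:19
= 3:19

3:19


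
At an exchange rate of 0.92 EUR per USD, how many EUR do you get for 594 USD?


Amount × rate = 594 × 0.92
= 546.48 EUR

546.48 EUR


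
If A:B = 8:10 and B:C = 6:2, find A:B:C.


Match B: multiply A:B by 6 → 48:60
Multiply B:C by 10 → 60:20
Combined: 48:60:20
GCD = 4
= 12:15:5

12:15:5


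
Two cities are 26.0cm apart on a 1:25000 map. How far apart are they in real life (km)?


Real distance = map distance × scale
= 26.0cm × 25000
= 650000 cm = 6500.0 m
= 6.500 km

6.500 km


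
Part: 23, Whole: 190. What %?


Percentage = (part / whole) × 100
= (23 / 190) × 100
≈ 12.11%

12.11%


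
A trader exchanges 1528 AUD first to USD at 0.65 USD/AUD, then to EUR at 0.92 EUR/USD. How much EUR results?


Step 1: 1528 AUD × 0.65 = 993.20 USD
Step 2: 993.20 USD × 0.92 = 913.74 EUR
Implied rate AUD→EUR = 0.65 × 0.92 = 0.5980
= 913.74 EUR

913.74 EUR


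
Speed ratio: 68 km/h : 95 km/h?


Ratio = 68:95
GCD = 1
Simplified = 68:95
Time ratio (same distance) = 95:68
Speed ratio = 68:95

68:95


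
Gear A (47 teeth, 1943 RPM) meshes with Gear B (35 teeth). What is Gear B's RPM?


Gear ratio = 47:35 = 47:35
RPM_B = RPM_A × (teeth_A / teeth_B)
= 1943 × (47/35)
= 2609.2 RPM

2609.2 RPM


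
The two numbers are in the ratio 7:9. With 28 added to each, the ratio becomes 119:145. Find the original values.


Let A = 7k, B = 9k.
(7k + 28) / (9k + 28) = 119/145
Cross-multiply: 145(7k + 28) = 119(9k + 28)
1015k + 4060 = 1071k + 3332
1015k - 1071k = 3332 - 4060
-56k = -728
k = -728/-56 = 13
A = 7×13 = 91, B = 9×13 = 117
= A = 91, B = 117

A = 91, B = 117


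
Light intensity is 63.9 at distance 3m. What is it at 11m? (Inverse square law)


I₁d₁² = I₂d₂²
I₂ = I₁ × (d₁/d₂)²
= 63.9 × (3/11)²
= 63.9 × 9/121
= 575.1/121
≈ 4.7529

4.7529


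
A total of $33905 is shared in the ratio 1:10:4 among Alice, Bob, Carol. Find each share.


Total parts = 1 + 10 + 4 = 15
Alice: 33905 × 1/15 = 2260.33
Bob: 33905 × 10/15 = 22603.33
Carol: 33905 × 4/15 = 9041.33
= Alice: $2260.33, Bob: $22603.33, Carol: $9041.33

Alice: $2260.33, Bob: $22603.33, Carol: $9041.33


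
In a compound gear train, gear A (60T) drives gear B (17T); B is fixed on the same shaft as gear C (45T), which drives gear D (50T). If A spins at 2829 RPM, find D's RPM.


Stage 1: RPM_B = RPM_A × t_A/t_B = 2829 × 60/17 = 169740/17 ≈ 9984.71
B and C share a shaft → RPM_C = RPM_B
Stage 2: RPM_D = RPM_C × t_C/t_D = RPM_A × (t_A×t_C)/(t_B×t_D)
Overall ratio = (60×45)/(17×50) = 2700/850
RPM_D = 2829 × 2700/850 = 7638300/850
≈ 8986.24 RPM

8986.24 RPM


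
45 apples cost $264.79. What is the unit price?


Unit rate = total / quantity
= 264.79 / 45
= $5.88 per unit

$5.88 per unit


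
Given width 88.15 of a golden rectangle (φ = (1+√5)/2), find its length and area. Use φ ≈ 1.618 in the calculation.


φ = (1 + √5) / 2 ≈ 1.618
Length = width × φ = 88.15 × 1.618 = 142.6267
≈ 142.63
Area = width × length = 88.15 × 142.6267 = 12572.543605 ≈ 12572.54
= Length: 142.63, Area: 12572.54

Length: 142.63, Area: 12572.54


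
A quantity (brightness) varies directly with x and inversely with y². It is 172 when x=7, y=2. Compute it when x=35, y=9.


z = k·x/y²
Solve for k using the known point: k = z·y²/x = 172×4/7 = 688/7 ≈ 98.2857
Now evaluate at x=35, y=9:
z = k × 35 / 81 = (688 × 35) / (7 × 81) = 24080/567
≈ 42.4691

42.4691


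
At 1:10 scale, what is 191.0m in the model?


Model size = real / scale
= 191.0 / 10
= 19.1000 m

19.1000 m


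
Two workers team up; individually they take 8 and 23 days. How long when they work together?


Rate of A = 1/8 per day
Rate of B = 1/23 per day
Combined rate = 1/8 + 1/23 = 31/184 ≈ 0.1685 per day
Days = 1 / combined rate = 184/31
≈ 5.94 days

5.94 days


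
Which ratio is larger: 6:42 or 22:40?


6/42 = 0.1429
22/40 = 0.5500
0.1429 < 0.5500, so 6:42 is less
= 22:40

22:40


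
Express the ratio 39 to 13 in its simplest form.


GCD(39, 13) = 13
39/13 : 13/13
= 3:1

3:1


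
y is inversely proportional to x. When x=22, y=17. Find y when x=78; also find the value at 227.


Inverse proportion: x × y = constant
k = 22 × 17 = 374
At x=78: k/78 = 4.79
At x=227: k/227 = 1.65
= 4.79 and 1.65

4.79 and 1.65


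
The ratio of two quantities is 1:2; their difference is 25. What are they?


Let A = 1k, B = 2k.
2k - 1k = 25
1k = 25 → k = 25/1 = 25
A = 1×25 = 25, B = 2×25 = 50
= A = 25, B = 50

A = 25, B = 50


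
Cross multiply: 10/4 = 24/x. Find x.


Cross multiply: 10 × x = 4 × 24
10x = 96
x = 96 / 10
= 9.60

9.60


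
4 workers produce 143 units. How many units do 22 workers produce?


Direct proportion: y/x = constant
k = 143/4 = 35.7500
y₂ = k × 22 = 143 × 22 / 4 = 3146/4
= 786.50

786.50


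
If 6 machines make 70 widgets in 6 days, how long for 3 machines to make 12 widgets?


Days ∝ work / workers, so d₂ = d₁ × (m₁/m₂) × (w₂/w₁)
Workers factor (inverse): 6/3 = 2.0000
Work factor (direct): 12/70 ≈ 0.1714
d₂ = 6 × 6/3 × 12/70 = (6 × 6 × 12) / (3 × 70) = 432/210
≈ 2.06 days

2.06 days


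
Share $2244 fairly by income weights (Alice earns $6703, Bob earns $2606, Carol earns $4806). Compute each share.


Total income = 6703 + 2606 + 4806 = $14115
Alice: $2244 × 6703/14115 = $1065.64
Bob: $2244 × 2606/14115 = $414.30
Carol: $2244 × 4806/14115 = $764.06
= Alice: $1065.64, Bob: $414.30, Carol: $764.06

Alice: $1065.64, Bob: $414.30, Carol: $764.06


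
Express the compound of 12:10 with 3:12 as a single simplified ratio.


Compound ratio = (12×3) : (10×12)
= 36:120
GCD = 12
= 3:10

3:10


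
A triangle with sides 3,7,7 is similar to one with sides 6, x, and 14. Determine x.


Scale factor = 6/3 = 2
Missing side = 7 × 2
= 14.0

14.0


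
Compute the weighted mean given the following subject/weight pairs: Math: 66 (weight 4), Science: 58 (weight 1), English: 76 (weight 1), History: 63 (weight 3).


Numerator = 66×4 + 58×1 + 76×1 + 63×3
= 264 + 58 + 76 + 189
= 587
Total weight = 9
Weighted avg = 587/9
= 65.22

65.22


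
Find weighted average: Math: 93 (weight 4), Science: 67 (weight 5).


Numerator = 93×4 + 67×5
= 372 + 335
= 707
Total weight = 9
Weighted avg = 707/9
= 78.56

78.56


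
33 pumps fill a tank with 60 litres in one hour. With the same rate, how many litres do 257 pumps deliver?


Direct proportion: y/x = constant
k = 60/33 ≈ 1.8182
y₂ = k × 257 = 60 × 257 / 33 = 15420/33
≈ 467.27

467.27


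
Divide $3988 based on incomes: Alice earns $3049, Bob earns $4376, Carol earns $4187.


Total income = 3049 + 4376 + 4187 = $11612
Alice: $3988 × 3049/11612 = $1047.14
Bob: $3988 × 4376/11612 = $1502.88
Carol: $3988 × 4187/11612 = $1437.97
= Alice: $1047.14, Bob: $1502.88, Carol: $1437.97

Alice: $1047.14, Bob: $1502.88, Carol: $1437.97


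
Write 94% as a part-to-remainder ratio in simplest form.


94% means 94 parts out of 100; remainder = 6
Part : remainder = 94:6
GCD = 2
= 47:3

47:3


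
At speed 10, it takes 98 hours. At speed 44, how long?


Inverse proportion: x × y = constant
k = 10 × 98 = 980
y₂ = k / 44 = 980 / 44
= 22.27

22.27


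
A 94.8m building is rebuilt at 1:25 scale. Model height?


Model size = real / scale
= 94.8 / 25
= 3.7920 m

3.7920 m


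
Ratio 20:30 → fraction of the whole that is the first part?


Total parts = 20 + 30 = 50
First part: 20/50 = 2/5
= 2/5

2/5


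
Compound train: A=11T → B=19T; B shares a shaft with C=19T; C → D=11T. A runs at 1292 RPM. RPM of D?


Stage 1: RPM_B = RPM_A × t_A/t_B = 1292 × 11/19 = 14212/19 = 748.00
B and C share a shaft → RPM_C = RPM_B
Stage 2: RPM_D = RPM_C × t_C/t_D = RPM_A × (t_A×t_C)/(t_B×t_D)
Overall ratio = (11×19)/(19×11) = 209/209
RPM_D = 1292 × 209/209 = 270028/209
= 1292.00 RPM

1292.00 RPM


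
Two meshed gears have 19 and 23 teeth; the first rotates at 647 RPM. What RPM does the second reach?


Gear ratio = 19:23 = 19:23
RPM_B = RPM_A × (teeth_A / teeth_B)
= 647 × (19/23)
= 534.5 RPM

534.5 RPM


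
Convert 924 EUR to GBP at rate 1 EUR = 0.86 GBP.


Amount × rate = 924 × 0.86
= 794.64 GBP

794.64 GBP


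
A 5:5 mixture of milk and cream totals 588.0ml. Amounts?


Total parts = 5 + 5 = 10
milk: 588.0 × 5/10 = 294.0ml
cream: 588.0 × 5/10 = 294.0ml
= 294.0ml and 294.0ml

294.0ml and 294.0ml


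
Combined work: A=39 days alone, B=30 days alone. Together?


Rate of A = 1/39 per day
Rate of B = 1/30 per day
Combined rate = 1/39 + 1/30 = 69/1170 ≈ 0.0590 per day
Days = 1 / combined rate = 1170/69
≈ 16.96 days

16.96 days


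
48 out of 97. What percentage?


Percentage = (part / whole) × 100
= (48 / 97) × 100
≈ 49.48%

49.48%


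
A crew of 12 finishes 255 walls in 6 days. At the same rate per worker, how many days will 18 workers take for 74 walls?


Days ∝ work / workers, so d₂ = d₁ × (m₁/m₂) × (w₂/w₁)
Workers factor (inverse): 12/18 ≈ 0.6667
Work factor (direct): 74/255 ≈ 0.2902
d₂ = 6 × 12/18 × 74/255 = (6 × 12 × 74) / (18 × 255) = 5328/4590
≈ 1.16 days

1.16 days


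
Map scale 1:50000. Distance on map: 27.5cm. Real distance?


Real distance = map distance × scale
= 27.5cm × 50000
= 1375000 cm = 13750.0 m
= 13.750 km

13.750 km


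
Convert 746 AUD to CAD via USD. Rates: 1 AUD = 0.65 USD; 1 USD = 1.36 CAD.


Step 1: 746 AUD × 0.65 = 484.90 USD
Step 2: 484.90 USD × 1.36 = 659.46 CAD
Implied rate AUD→CAD = 0.65 × 1.36 = 0.8840
= 659.46 CAD

659.46 CAD


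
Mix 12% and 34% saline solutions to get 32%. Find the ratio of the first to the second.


Let x parts of 12% mix with y parts of 34%.
12x + 34y = 32(x + y)
12x + 34y = 32x + 32y
x(12 - 32) = y(32 - 34)
x/y = (34 - 32)/(32 - 12) = 2/20
Simplify: 1:10
= 1:10

1:10


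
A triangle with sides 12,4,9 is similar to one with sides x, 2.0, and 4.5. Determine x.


Scale factor = 2.0/4 = 0.5
Missing side = 12 × 0.5
= 6.0

6.0


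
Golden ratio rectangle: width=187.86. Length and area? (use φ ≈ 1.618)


φ = (1 + √5) / 2 ≈ 1.618
Length = width × φ = 187.86 × 1.618 = 303.95748
≈ 303.96
Area = width × length = 187.86 × 303.95748 = 57101.4521928 ≈ 57101.45
= Length: 303.96, Area: 57101.45

Length: 303.96, Area: 57101.45


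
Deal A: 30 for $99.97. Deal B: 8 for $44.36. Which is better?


Deal A: $99.97/30 = $3.3323/unit
Deal B: $44.36/8 = $5.5450/unit
A is cheaper per unit
= Deal A

Deal A


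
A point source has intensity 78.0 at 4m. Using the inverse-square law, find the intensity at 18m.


I₁d₁² = I₂d₂²
I₂ = I₁ × (d₁/d₂)²
= 78.0 × (4/18)²
= 78.0 × 16/324
= 1248/324
≈ 3.8519

3.8519


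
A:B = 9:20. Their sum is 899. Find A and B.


Let A = 9k, B = 20k.
9k + 20k = 899
29k = 899 → k = 899/29 = 31
A = 9×31 = 279, B = 20×31 = 620
= A = 279, B = 620

A = 279, B = 620


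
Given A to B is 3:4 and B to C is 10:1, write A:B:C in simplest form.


Match B: multiply A:B by 10 → 30:40
Multiply B:C by 4 → 40:4
Combined: 30:40:4
GCD = 2
= 15:20:2

15:20:2


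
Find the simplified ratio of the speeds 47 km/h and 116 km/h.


Ratio = 47:116
GCD = 1
Simplified = 47:116
Time ratio (same distance) = 116:47
Speed ratio = 47:116

47:116


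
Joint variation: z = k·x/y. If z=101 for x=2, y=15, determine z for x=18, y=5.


z = k·x/y
Solve for k using the known point: k = z·y/x = 101×15/2 = 1515/2 = 757.5000
Now evaluate at x=18, y=5:
z = k × 18 / 5 = (1515 × 18) / (2 × 5) = 27270/10
= 2727.0000

2727.0000


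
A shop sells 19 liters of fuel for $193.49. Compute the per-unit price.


Unit rate = total / quantity
= 193.49 / 19
= $10.18 per unit

$10.18 per unit


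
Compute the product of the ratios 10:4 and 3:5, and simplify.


Compound ratio = (10×3) : (4×5)
= 30:20
GCD = 10
= 3:2

3:2


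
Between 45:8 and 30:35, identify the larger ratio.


45/8 = 5.6250
30/35 = 0.8571
5.6250 > 0.8571, so 45:8 is greater
= 45:8

45:8


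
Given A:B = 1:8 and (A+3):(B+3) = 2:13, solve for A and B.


Let A = 1k, B = 8k.
(1k + 3) / (8k + 3) = 2/13
Cross-multiply: 13(1k + 3) = 2(8k + 3)
13k + 39 = 16k + 6
13k - 16k = 6 - 39
-3k = -33
k = -33/-3 = 11
A = 1×11 = 11, B = 8×11 = 88
= A = 11, B = 88

A = 11, B = 88


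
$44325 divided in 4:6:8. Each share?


Total parts = 4 + 6 + 8 = 18
Part 1: 44325 × 4/18 = 9850.00
Part 2: 44325 × 6/18 = 14775.00
Part 3: 44325 × 8/18 = 19700.00
= Part 1: $9850.00, Part 2: $14775.00, Part 3: $19700.00

Part 1: $9850.00, Part 2: $14775.00, Part 3: $19700.00


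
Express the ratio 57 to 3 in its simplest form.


GCD(57, 3) = 3
57/3 : 3/3
= 19:1

19:1


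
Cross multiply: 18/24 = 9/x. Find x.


Cross multiply: 18 × x = 24 × 9
18x = 216
x = 216 / 18
= 12.00

12.00


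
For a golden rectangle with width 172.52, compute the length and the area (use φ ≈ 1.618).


φ = (1 + √5) / 2 ≈ 1.618
Length = width × φ = 172.52 × 1.618 = 279.13736
≈ 279.14
Area = width × length = 172.52 × 279.13736 = 48156.7773472 ≈ 48156.78
= Length: 279.14, Area: 48156.78

Length: 279.14, Area: 48156.78


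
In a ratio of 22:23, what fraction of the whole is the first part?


Total parts = 22 + 23 = 45
First part: 22/45 = 22/45
= 22/45

22/45


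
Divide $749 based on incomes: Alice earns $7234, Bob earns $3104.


Total income = 7234 + 3104 = $10338
Alice: $749 × 7234/10338 = $524.11
Bob: $749 × 3104/10338 = $224.89
= Alice: $524.11, Bob: $224.89

Alice: $524.11, Bob: $224.89


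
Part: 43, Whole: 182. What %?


Percentage = (part / whole) × 100
= (43 / 182) × 100
≈ 23.63%

23.63%


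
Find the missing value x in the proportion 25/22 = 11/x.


Cross multiply: 25 × x = 22 × 11
25x = 242
x = 242 / 25
= 9.68

9.68


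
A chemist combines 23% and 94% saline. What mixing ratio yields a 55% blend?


Let x parts of 23% mix with y parts of 94%.
23x + 94y = 55(x + y)
23x + 94y = 55x + 55y
x(23 - 55) = y(55 - 94)
x/y = (94 - 55)/(55 - 23) = 39/32
Simplify: 39:32
= 39:32

39:32


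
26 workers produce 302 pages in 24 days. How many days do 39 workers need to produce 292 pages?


Days ∝ work / workers, so d₂ = d₁ × (m₁/m₂) × (w₂/w₁)
Workers factor (inverse): 26/39 ≈ 0.6667
Work factor (direct): 292/302 ≈ 0.9669
d₂ = 24 × 26/39 × 292/302 = (24 × 26 × 292) / (39 × 302) = 182208/11778
≈ 15.47 days

15.47 days


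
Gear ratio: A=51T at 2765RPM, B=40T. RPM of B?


Gear ratio = 51:40 = 51:40
RPM_B = RPM_A × (teeth_A / teeth_B)
= 2765 × (51/40)
= 3525.4 RPM

3525.4 RPM


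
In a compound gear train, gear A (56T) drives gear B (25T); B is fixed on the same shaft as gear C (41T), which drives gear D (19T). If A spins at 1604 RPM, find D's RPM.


Stage 1: RPM_B = RPM_A × t_A/t_B = 1604 × 56/25 = 89824/25 = 3592.96
B and C share a shaft → RPM_C = RPM_B
Stage 2: RPM_D = RPM_C × t_C/t_D = RPM_A × (t_A×t_C)/(t_B×t_D)
Overall ratio = (56×41)/(25×19) = 2296/475
RPM_D = 1604 × 2296/475 = 3682784/475
≈ 7753.23 RPM

7753.23 RPM


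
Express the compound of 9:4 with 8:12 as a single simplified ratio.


Compound ratio = (9×8) : (4×12)
= 72:48
GCD = 24
= 3:2

3:2


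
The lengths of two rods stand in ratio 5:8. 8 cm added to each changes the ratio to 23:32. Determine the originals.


Let A = 5k, B = 8k.
(5k + 8) / (8k + 8) = 23/32
Cross-multiply: 32(5k + 8) = 23(8k + 8)
160k + 256 = 184k + 184
160k - 184k = 184 - 256
-24k = -72
k = -72/-24 = 3
A = 5×3 = 15, B = 8×3 = 24
= A = 15, B = 24

A = 15, B = 24


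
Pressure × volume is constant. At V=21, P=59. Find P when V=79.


Inverse proportion: x × y = constant
k = 21 × 59 = 1239
y₂ = k / 79 = 1239 / 79
= 15.68

15.68


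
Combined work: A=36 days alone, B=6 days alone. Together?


Rate of A = 1/36 per day
Rate of B = 1/6 per day
Combined rate = 1/36 + 1/6 = 42/216 ≈ 0.1944 per day
Days = 1 / combined rate = 216/42
≈ 5.14 days

5.14 days


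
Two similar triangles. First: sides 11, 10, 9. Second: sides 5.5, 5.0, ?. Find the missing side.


Scale factor = 5.5/11 = 0.5
Missing side = 9 × 0.5
= 4.5

4.5


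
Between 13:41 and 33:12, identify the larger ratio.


13/41 = 0.3171
33/12 = 2.7500
0.3171 < 2.7500, so 13:41 is less
= 33:12

33:12


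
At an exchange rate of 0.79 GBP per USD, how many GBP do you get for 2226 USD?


Amount × rate = 2226 × 0.79
= 1758.54 GBP

1758.54 GBP


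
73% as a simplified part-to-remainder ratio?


73% means 73 parts out of 100; remainder = 27
Part : remainder = 73:27
GCD = 1
= 73:27

73:27


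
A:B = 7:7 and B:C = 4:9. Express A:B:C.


Match B: multiply A:B by 4 → 28:28
Multiply B:C by 7 → 28:63
Combined: 28:28:63
GCD = 7
= 4:4:9

4:4:9


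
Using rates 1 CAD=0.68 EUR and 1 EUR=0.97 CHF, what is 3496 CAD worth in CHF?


Step 1: 3496 CAD × 0.68 = 2377.28 EUR
Step 2: 2377.28 EUR × 0.97 = 2305.96 CHF
Implied rate CAD→CHF = 0.68 × 0.97 = 0.6596
= 2305.96 CHF

2305.96 CHF


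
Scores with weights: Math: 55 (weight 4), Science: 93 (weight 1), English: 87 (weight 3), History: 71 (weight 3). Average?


Numerator = 55×4 + 93×1 + 87×3 + 71×3
= 220 + 93 + 261 + 213
= 787
Total weight = 11
Weighted avg = 787/11
= 71.55

71.55


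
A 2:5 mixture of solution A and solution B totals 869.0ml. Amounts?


Total parts = 2 + 5 = 7
solution A: 869.0 × 2/7 = 248.3ml
solution B: 869.0 × 5/7 = 620.7ml
= 248.3ml and 620.7ml

248.3ml and 620.7ml


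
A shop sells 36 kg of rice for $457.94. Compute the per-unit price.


Unit rate = total / quantity
= 457.94 / 36
= $12.72 per unit

$12.72 per unit


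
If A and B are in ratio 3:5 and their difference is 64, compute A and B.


Let A = 3k, B = 5k.
5k - 3k = 64
2k = 64 → k = 64/2 = 32
A = 3×32 = 96, B = 5×32 = 160
= A = 96, B = 160

A = 96, B = 160


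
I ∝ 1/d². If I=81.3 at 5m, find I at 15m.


I₁d₁² = I₂d₂²
I₂ = I₁ × (d₁/d₂)²
= 81.3 × (5/15)²
= 81.3 × 25/225
= 2032.5/225
≈ 9.0333

9.0333


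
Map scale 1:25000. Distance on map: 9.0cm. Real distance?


Real distance = map distance × scale
= 9.0cm × 25000
= 225000 cm = 2250.0 m
= 2.250 km

2.250 km


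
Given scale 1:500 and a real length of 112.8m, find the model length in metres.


Model size = real / scale
= 112.8 / 500
= 0.2256 m

0.2256 m


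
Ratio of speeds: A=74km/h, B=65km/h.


Ratio = 74:65
GCD = 1
Simplified = 74:65
Time ratio (same distance) = 65:74
Speed ratio = 74:65

74:65


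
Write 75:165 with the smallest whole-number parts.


GCD(75, 165) = 15
75/15 : 165/15
= 5:11

5:11


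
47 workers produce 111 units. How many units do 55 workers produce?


Direct proportion: y/x = constant
k = 111/47 ≈ 2.3617
y₂ = k × 55 = 111 × 55 / 47 = 6105/47
≈ 129.89

129.89


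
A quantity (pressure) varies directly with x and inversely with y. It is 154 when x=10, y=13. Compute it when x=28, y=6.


z = k·x/y
Solve for k using the known point: k = z·y/x = 154×13/10 = 2002/10 = 200.2000
Now evaluate at x=28, y=6:
z = k × 28 / 6 = (2002 × 28) / (10 × 6) = 56056/60
≈ 934.2667

934.2667
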